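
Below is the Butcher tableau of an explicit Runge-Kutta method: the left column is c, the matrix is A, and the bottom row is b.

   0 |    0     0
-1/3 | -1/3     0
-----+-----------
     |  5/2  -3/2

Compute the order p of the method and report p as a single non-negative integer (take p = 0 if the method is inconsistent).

2

b = (5/2, -3/2)
c = (0, -1/3)
Σ b_i: 5/2·1 + (-3/2)·1 = 1 ✓
b·c: (-3/2)·(-1/3) = 1/2 ✓; 2 stages ⇒ order 2.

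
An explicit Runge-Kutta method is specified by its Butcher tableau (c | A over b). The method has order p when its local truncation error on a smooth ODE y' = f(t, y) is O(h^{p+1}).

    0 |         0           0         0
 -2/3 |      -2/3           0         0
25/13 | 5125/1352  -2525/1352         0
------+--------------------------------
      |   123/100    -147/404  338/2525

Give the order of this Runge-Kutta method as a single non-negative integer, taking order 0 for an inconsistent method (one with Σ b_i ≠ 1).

3

b = (123/100, -147/404, 338/2525)
c = (0, -2/3, 25/13)
Ac = (0, 0, 2525/2028)
Σ b_i: 123/100·1 + (-147/404)·1 + 338/2525·1 = 1 ✓
b·c: (-147/404)·(-2/3) + 338/2525·25/13 = 1/2 ✓
b·c²: (-147/404)·4/9 + 338/2525·625/169 = 1/3 ✓
b·Ac: 338/2525·2525/2028 = 1/6 ✓; 3 stages ⇒ order 3.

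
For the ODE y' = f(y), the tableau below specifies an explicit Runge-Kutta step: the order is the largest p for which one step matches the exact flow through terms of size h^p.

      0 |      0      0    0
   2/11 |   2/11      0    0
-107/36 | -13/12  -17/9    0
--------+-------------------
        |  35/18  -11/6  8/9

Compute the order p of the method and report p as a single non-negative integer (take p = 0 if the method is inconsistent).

b = (35/18, -11/6, 8/9)
c = (0, 2/11, -107/36)
Ac = (0, 0, -34/99)
Σ b_i: 35/18·1 + (-11/6)·1 + 8/9·1 = 1 ✓
b·c: (-11/6)·2/11 + 8/9·(-107/36) = -241/81 ≠ 1/2 ⇒ order 1.

1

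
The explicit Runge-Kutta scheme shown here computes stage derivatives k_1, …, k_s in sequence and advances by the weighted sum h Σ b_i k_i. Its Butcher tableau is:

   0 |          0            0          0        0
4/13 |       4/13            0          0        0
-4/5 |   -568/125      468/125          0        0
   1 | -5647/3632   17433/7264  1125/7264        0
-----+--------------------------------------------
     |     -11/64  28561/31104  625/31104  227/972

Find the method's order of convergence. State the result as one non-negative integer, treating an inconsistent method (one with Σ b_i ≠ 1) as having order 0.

4

b = (-11/64, 28561/31104, 625/31104, 227/972)
c = (0, 4/13, -4/5, 1)
Ac = (0, 0, 144/125, 279/454)
Σ b_i: (-11/64)·1 + 28561/31104·1 + 625/31104·1 + 227/972·1 = 1 ✓
b·c: 28561/31104·4/13 + 625/31104·(-4/5) + 227/972·1 = 1/2 ✓
b·c²: 28561/31104·16/169 + 625/31104·16/25 + 227/972·1 = 1/3 ✓
b·Ac: 625/31104·144/125 + 227/972·279/454 = 1/6 ✓
b·c³: 28561/31104·64/2197 + 625/31104·(-64/125) + 227/972·1 = 1/4 ✓
b·(c∘Ac): 625/31104·(-576/625) + 227/972·279/454 = 1/8 ✓
b·Ac²: 625/31104·576/1625 + 227/972·963/2951 = 1/12 ✓
b·A²c: 227/972·81/454 = 1/24 ✓; 4 stages ⇒ order 4.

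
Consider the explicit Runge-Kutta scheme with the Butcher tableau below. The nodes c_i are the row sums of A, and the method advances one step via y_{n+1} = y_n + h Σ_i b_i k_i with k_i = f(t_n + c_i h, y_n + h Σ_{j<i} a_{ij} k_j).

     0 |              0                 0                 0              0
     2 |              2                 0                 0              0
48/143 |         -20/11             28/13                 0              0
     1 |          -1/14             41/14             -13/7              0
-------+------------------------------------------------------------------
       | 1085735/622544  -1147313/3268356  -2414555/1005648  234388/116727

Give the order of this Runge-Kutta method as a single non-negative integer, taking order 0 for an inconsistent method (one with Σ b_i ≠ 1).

3

b = (1085735/622544, -1147313/3268356, -2414555/1005648, 234388/116727)
c = (0, 2, 48/143, 1)
Ac = (0, 0, 56/13, 403/77)
Σ b_i: 1085735/622544·1 + (-1147313/3268356)·1 + (-2414555/1005648)·1 + 234388/116727·1 = 1 ✓
b·c: (-1147313/3268356)·2 + (-2414555/1005648)·48/143 + 234388/116727·1 = 1/2 ✓
b·c²: (-1147313/3268356)·4 + (-2414555/1005648)·2304/20449 + 234388/116727·1 = 1/3 ✓
b·Ac: (-2414555/1005648)·56/13 + 234388/116727·403/77 = 1/6 ✓
b·c³: (-1147313/3268356)·8 + (-2414555/1005648)·110592/2924207 + 234388/116727·1 = -4958050/5563987 ≠ 1/4 ⇒ order 3.
b·(c∘Ac): (-2414555/1005648)·2688/1859 + 234388/116727·403/77 = 821492/116727 ≠ 1/8
b·Ac²: (-2414555/1005648)·112/13 + 234388/116727·126682/11011 = 40338643/16691961 ≠ 1/12
b·A²c: 234388/116727·(-8) = -1875104/116727 ≠ 1/24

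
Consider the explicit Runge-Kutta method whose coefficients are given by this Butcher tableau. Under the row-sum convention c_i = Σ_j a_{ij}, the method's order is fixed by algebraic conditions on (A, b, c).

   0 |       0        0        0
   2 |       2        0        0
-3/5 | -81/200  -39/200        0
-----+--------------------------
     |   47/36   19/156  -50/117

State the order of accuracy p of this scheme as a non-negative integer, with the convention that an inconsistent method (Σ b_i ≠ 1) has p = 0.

3

b = (47/36, 19/156, -50/117)
c = (0, 2, -3/5)
Ac = (0, 0, -39/100)
Σ b_i: 47/36·1 + 19/156·1 + (-50/117)·1 = 1 ✓
b·c: 19/156·2 + (-50/117)·(-3/5) = 1/2 ✓
b·c²: 19/156·4 + (-50/117)·9/25 = 1/3 ✓
b·Ac: (-50/117)·(-39/100) = 1/6 ✓; 3 stages ⇒ order 3.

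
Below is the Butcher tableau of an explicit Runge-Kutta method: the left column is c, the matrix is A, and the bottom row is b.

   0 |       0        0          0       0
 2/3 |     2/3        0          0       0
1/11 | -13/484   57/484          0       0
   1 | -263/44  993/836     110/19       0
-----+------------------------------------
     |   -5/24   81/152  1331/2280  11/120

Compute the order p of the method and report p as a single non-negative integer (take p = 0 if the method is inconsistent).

b = (-5/24, 81/152, 1331/2280, 11/120)
c = (0, 2/3, 1/11, 1)
Ac = (0, 0, 19/242, 29/22)
Σ b_i: (-5/24)·1 + 81/152·1 + 1331/2280·1 + 11/120·1 = 1 ✓
b·c: 81/152·2/3 + 1331/2280·1/11 + 11/120·1 = 1/2 ✓
b·c²: 81/152·4/9 + 1331/2280·1/121 + 11/120·1 = 1/3 ✓
b·Ac: 1331/2280·19/242 + 11/120·29/22 = 1/6 ✓
b·c³: 81/152·8/27 + 1331/2280·1/1331 + 11/120·1 = 1/4 ✓
b·(c∘Ac): 1331/2280·19/2662 + 11/120·29/22 = 1/8 ✓
b·Ac²: 1331/2280·19/363 + 11/120·19/33 = 1/12 ✓
b·A²c: 11/120·5/11 = 1/24 ✓; 4 stages ⇒ order 4.

4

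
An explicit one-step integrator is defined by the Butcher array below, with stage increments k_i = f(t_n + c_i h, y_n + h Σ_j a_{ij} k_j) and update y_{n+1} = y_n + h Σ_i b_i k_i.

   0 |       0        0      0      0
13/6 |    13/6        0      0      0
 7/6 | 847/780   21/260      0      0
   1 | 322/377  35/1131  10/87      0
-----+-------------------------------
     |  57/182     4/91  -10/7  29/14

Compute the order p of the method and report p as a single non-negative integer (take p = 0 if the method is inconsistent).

b = (57/182, 4/91, -10/7, 29/14)
c = (0, 13/6, 7/6, 1)
Ac = (0, 0, 7/40, 35/174)
Σ b_i: 57/182·1 + 4/91·1 + (-10/7)·1 + 29/14·1 = 1 ✓
b·c: 4/91·13/6 + (-10/7)·7/6 + 29/14·1 = 1/2 ✓
b·c²: 4/91·169/36 + (-10/7)·49/36 + 29/14·1 = 1/3 ✓
b·Ac: (-10/7)·7/40 + 29/14·35/174 = 1/6 ✓
b·c³: 4/91·2197/216 + (-10/7)·343/216 + 29/14·1 = 1/4 ✓
b·(c∘Ac): (-10/7)·49/240 + 29/14·35/174 = 1/8 ✓
b·Ac²: (-10/7)·91/240 + 29/14·35/116 = 1/12 ✓
b·A²c: 29/14·7/348 = 1/24 ✓; 4 stages ⇒ order 4.

4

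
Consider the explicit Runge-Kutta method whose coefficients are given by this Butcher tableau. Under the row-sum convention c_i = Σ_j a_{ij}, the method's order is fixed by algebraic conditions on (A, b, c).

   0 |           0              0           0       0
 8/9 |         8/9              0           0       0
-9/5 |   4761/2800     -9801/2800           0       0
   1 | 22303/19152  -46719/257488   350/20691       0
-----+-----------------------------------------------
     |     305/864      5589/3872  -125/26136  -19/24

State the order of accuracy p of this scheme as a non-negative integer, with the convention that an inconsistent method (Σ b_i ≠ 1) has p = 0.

b = (305/864, 5589/3872, -125/26136, -19/24)
c = (0, 8/9, -9/5, 1)
Ac = (0, 0, -1089/350, -51/266)
Σ b_i: 305/864·1 + 5589/3872·1 + (-125/26136)·1 + (-19/24)·1 = 1 ✓
b·c: 5589/3872·8/9 + (-125/26136)·(-9/5) + (-19/24)·1 = 1/2 ✓
b·c²: 5589/3872·64/81 + (-125/26136)·81/25 + (-19/24)·1 = 1/3 ✓
b·Ac: (-125/26136)·(-1089/350) + (-19/24)·(-51/266) = 1/6 ✓
b·c³: 5589/3872·512/729 + (-125/26136)·(-729/125) + (-19/24)·1 = 1/4 ✓
b·(c∘Ac): (-125/26136)·9801/1750 + (-19/24)·(-51/266) = 1/8 ✓
b·Ac²: (-125/26136)·(-484/175) + (-19/24)·(-106/1197) = 1/12 ✓
b·A²c: (-19/24)·(-1/19) = 1/24 ✓; 4 stages ⇒ order 4.

4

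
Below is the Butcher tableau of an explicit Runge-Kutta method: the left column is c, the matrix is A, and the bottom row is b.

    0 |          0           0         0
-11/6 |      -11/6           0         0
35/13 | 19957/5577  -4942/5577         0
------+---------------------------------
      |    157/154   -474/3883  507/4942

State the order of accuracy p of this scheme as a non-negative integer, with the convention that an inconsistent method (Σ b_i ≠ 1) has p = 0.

3

b = (157/154, -474/3883, 507/4942)
c = (0, -11/6, 35/13)
Ac = (0, 0, 2471/1521)
Σ b_i: 157/154·1 + (-474/3883)·1 + 507/4942·1 = 1 ✓
b·c: (-474/3883)·(-11/6) + 507/4942·35/13 = 1/2 ✓
b·c²: (-474/3883)·121/36 + 507/4942·1225/169 = 1/3 ✓
b·Ac: 507/4942·2471/1521 = 1/6 ✓; 3 stages ⇒ order 3.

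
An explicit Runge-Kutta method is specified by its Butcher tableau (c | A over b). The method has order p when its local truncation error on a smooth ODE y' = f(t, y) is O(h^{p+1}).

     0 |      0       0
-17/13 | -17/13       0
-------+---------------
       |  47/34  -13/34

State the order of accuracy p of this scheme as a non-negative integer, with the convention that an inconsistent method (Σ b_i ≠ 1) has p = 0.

2

b = (47/34, -13/34)
c = (0, -17/13)
Σ b_i: 47/34·1 + (-13/34)·1 = 1 ✓
b·c: (-13/34)·(-17/13) = 1/2 ✓; 2 stages ⇒ order 2.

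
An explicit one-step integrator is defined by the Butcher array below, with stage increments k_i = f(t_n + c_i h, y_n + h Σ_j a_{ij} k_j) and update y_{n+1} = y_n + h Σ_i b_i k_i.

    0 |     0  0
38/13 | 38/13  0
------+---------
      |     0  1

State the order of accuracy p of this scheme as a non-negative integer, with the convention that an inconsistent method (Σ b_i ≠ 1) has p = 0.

b = (0, 1)
c = (0, 38/13)
Σ b_i: 1·1 = 1 ✓
b·c: 1·38/13 = 38/13 ≠ 1/2 ⇒ order 1.

1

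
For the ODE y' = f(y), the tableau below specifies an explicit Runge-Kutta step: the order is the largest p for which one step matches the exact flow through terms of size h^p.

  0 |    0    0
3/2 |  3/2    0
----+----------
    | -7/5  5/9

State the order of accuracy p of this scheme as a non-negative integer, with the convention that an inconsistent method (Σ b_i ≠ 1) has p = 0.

b = (-7/5, 5/9)
c = (0, 3/2)
Σ b_i: (-7/5)·1 + 5/9·1 = -38/45 ≠ 1 ⇒ order 0.

0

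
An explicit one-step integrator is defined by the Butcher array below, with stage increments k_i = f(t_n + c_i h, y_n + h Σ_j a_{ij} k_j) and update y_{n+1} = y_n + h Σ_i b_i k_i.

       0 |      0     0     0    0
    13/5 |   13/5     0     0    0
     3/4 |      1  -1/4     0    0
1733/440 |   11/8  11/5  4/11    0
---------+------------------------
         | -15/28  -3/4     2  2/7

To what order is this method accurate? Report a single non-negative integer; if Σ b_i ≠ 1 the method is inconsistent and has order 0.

b = (-15/28, -3/4, 2, 2/7)
c = (0, 13/5, 3/4, 1733/440)
Ac = (0, 0, -13/20, 1648/275)
Σ b_i: (-15/28)·1 + (-3/4)·1 + 2·1 + 2/7·1 = 1 ✓
b·c: (-3/4)·13/5 + 2·3/4 + 2/7·1733/440 = 52/77 ≠ 1/2 ⇒ order 1.

1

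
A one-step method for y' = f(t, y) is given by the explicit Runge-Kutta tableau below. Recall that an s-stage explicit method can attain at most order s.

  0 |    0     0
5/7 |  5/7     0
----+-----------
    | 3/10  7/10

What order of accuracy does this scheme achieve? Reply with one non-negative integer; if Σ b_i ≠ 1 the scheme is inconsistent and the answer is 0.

2

b = (3/10, 7/10)
c = (0, 5/7)
Σ b_i: 3/10·1 + 7/10·1 = 1 ✓
b·c: 7/10·5/7 = 1/2 ✓; 2 stages ⇒ order 2.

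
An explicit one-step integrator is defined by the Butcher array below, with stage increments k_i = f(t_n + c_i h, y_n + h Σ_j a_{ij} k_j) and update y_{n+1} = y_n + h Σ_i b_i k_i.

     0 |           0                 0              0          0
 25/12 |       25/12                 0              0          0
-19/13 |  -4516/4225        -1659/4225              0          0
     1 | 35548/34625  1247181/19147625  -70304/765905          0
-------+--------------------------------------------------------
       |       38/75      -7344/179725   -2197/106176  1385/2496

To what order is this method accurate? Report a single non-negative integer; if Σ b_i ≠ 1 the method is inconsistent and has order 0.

b = (38/75, -7344/179725, -2197/106176, 1385/2496)
c = (0, 25/12, -19/13, 1)
Ac = (0, 0, -553/676, 299/1108)
Σ b_i: 38/75·1 + (-7344/179725)·1 + (-2197/106176)·1 + 1385/2496·1 = 1 ✓
b·c: (-7344/179725)·25/12 + (-2197/106176)·(-19/13) + 1385/2496·1 = 1/2 ✓
b·c²: (-7344/179725)·625/144 + (-2197/106176)·361/169 + 1385/2496·1 = 1/3 ✓
b·Ac: (-2197/106176)·(-553/676) + 1385/2496·299/1108 = 1/6 ✓
b·c³: (-7344/179725)·15625/1728 + (-2197/106176)·(-6859/2197) + 1385/2496·1 = 1/4 ✓
b·(c∘Ac): (-2197/106176)·10507/8788 + 1385/2496·299/1108 = 1/8 ✓
b·Ac²: (-2197/106176)·(-13825/8112) + 1385/2496·5759/66480 = 1/12 ✓
b·A²c: 1385/2496·104/1385 = 1/24 ✓; 4 stages ⇒ order 4.

4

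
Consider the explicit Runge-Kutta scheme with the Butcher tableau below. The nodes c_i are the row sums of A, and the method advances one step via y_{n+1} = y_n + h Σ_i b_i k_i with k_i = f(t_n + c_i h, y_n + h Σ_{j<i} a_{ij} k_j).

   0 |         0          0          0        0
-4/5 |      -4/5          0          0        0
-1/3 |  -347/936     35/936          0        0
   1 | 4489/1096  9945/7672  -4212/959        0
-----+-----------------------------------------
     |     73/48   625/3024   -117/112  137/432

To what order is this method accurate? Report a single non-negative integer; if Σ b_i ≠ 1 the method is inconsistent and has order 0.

4

b = (73/48, 625/3024, -117/112, 137/432)
c = (0, -4/5, -1/3, 1)
Ac = (0, 0, -7/234, 117/274)
Σ b_i: 73/48·1 + 625/3024·1 + (-117/112)·1 + 137/432·1 = 1 ✓
b·c: 625/3024·(-4/5) + (-117/112)·(-1/3) + 137/432·1 = 1/2 ✓
b·c²: 625/3024·16/25 + (-117/112)·1/9 + 137/432·1 = 1/3 ✓
b·Ac: (-117/112)·(-7/234) + 137/432·117/274 = 1/6 ✓
b·c³: 625/3024·(-64/125) + (-117/112)·(-1/27) + 137/432·1 = 1/4 ✓
b·(c∘Ac): (-117/112)·7/702 + 137/432·117/274 = 1/8 ✓
b·Ac²: (-117/112)·14/585 + 137/432·234/685 = 1/12 ✓
b·A²c: 137/432·18/137 = 1/24 ✓; 4 stages ⇒ order 4.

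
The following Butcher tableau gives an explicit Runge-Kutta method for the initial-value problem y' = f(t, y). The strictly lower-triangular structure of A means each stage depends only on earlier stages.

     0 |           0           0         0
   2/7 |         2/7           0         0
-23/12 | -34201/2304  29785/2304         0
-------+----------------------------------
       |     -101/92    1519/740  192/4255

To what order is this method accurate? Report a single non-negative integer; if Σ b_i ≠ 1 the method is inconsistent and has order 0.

b = (-101/92, 1519/740, 192/4255)
c = (0, 2/7, -23/12)
Ac = (0, 0, 4255/1152)
Σ b_i: (-101/92)·1 + 1519/740·1 + 192/4255·1 = 1 ✓
b·c: 1519/740·2/7 + 192/4255·(-23/12) = 1/2 ✓
b·c²: 1519/740·4/49 + 192/4255·529/144 = 1/3 ✓
b·Ac: 192/4255·4255/1152 = 1/6 ✓; 3 stages ⇒ order 3.

3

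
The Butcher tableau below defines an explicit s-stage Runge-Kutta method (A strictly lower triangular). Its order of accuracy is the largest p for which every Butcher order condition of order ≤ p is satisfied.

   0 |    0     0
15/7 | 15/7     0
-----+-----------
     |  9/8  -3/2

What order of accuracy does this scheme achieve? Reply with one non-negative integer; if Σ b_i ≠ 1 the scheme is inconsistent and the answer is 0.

b = (9/8, -3/2)
c = (0, 15/7)
Σ b_i: 9/8·1 + (-3/2)·1 = -3/8 ≠ 1 ⇒ order 0.

0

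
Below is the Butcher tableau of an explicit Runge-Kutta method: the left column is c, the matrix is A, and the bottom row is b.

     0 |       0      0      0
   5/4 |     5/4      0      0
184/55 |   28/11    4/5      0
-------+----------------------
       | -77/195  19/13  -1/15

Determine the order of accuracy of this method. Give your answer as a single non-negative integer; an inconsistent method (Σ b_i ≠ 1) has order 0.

b = (-77/195, 19/13, -1/15)
c = (0, 5/4, 184/55)
Ac = (0, 0, 1)
Σ b_i: (-77/195)·1 + 19/13·1 + (-1/15)·1 = 1 ✓
b·c: 19/13·5/4 + (-1/15)·184/55 = 68807/42900 ≠ 1/2 ⇒ order 1.

1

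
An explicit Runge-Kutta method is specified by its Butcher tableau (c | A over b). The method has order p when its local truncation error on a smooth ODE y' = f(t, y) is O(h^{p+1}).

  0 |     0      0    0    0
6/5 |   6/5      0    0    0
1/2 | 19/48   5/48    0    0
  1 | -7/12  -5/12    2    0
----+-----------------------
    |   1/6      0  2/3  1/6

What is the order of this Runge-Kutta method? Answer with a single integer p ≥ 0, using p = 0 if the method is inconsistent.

4

b = (1/6, 0, 2/3, 1/6)
c = (0, 6/5, 1/2, 1)
Ac = (0, 0, 1/8, 1/2)
Σ b_i: 1/6·1 + 2/3·1 + 1/6·1 = 1 ✓
b·c: 2/3·1/2 + 1/6·1 = 1/2 ✓
b·c²: 2/3·1/4 + 1/6·1 = 1/3 ✓
b·Ac: 2/3·1/8 + 1/6·1/2 = 1/6 ✓
b·c³: 2/3·1/8 + 1/6·1 = 1/4 ✓
b·(c∘Ac): 2/3·1/16 + 1/6·1/2 = 1/8 ✓
b·Ac²: 2/3·3/20 + 1/6·(-1/10) = 1/12 ✓
b·A²c: 1/6·1/4 = 1/24 ✓; 4 stages ⇒ order 4.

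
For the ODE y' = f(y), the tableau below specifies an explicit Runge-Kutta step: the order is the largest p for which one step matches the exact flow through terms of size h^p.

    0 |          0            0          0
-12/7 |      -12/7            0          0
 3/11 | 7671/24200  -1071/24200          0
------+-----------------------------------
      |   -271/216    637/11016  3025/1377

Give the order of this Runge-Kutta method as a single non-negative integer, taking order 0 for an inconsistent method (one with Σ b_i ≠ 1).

3

b = (-271/216, 637/11016, 3025/1377)
c = (0, -12/7, 3/11)
Ac = (0, 0, 459/6050)
Σ b_i: (-271/216)·1 + 637/11016·1 + 3025/1377·1 = 1 ✓
b·c: 637/11016·(-12/7) + 3025/1377·3/11 = 1/2 ✓
b·c²: 637/11016·144/49 + 3025/1377·9/121 = 1/3 ✓
b·Ac: 3025/1377·459/6050 = 1/6 ✓; 3 stages ⇒ order 3.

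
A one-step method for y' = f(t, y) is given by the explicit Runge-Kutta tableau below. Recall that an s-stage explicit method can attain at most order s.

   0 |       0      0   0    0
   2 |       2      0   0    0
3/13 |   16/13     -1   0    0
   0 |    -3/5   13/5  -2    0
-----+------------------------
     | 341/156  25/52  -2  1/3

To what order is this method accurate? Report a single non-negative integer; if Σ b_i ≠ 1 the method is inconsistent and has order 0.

2

b = (341/156, 25/52, -2, 1/3)
c = (0, 2, 3/13, 0)
Ac = (0, 0, -2, 308/65)
Σ b_i: 341/156·1 + 25/52·1 + (-2)·1 + 1/3·1 = 1 ✓
b·c: 25/52·2 + (-2)·3/13 = 1/2 ✓
b·c²: 25/52·4 + (-2)·9/169 = 307/169 ≠ 1/3 ⇒ order 2.
b·Ac: (-2)·(-2) + 1/3·308/65 = 1088/195 ≠ 1/6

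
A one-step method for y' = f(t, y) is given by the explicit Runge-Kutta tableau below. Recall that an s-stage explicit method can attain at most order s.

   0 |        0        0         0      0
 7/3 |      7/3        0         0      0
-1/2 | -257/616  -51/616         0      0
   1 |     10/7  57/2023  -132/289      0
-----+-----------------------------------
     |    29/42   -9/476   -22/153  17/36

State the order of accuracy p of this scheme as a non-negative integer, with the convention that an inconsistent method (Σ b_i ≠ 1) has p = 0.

b = (29/42, -9/476, -22/153, 17/36)
c = (0, 7/3, -1/2, 1)
Ac = (0, 0, -17/88, 5/17)
Σ b_i: 29/42·1 + (-9/476)·1 + (-22/153)·1 + 17/36·1 = 1 ✓
b·c: (-9/476)·7/3 + (-22/153)·(-1/2) + 17/36·1 = 1/2 ✓
b·c²: (-9/476)·49/9 + (-22/153)·1/4 + 17/36·1 = 1/3 ✓
b·Ac: (-22/153)·(-17/88) + 17/36·5/17 = 1/6 ✓
b·c³: (-9/476)·343/27 + (-22/153)·(-1/8) + 17/36·1 = 1/4 ✓
b·(c∘Ac): (-22/153)·17/176 + 17/36·5/17 = 1/8 ✓
b·Ac²: (-22/153)·(-119/264) + 17/36·2/51 = 1/12 ✓
b·A²c: 17/36·3/34 = 1/24 ✓; 4 stages ⇒ order 4.

4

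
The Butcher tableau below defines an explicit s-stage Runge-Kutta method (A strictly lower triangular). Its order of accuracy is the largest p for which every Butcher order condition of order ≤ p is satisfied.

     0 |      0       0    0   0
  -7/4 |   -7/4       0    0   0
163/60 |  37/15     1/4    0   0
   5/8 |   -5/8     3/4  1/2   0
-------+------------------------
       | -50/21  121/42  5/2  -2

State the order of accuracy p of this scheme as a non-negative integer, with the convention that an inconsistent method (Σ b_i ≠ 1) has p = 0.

b = (-50/21, 121/42, 5/2, -2)
c = (0, -7/4, 163/60, 5/8)
Ac = (0, 0, -7/16, 11/240)
Σ b_i: (-50/21)·1 + 121/42·1 + 5/2·1 + (-2)·1 = 1 ✓
b·c: 121/42·(-7/4) + 5/2·163/60 + (-2)·5/8 = 1/2 ✓
b·c²: 121/42·49/16 + 5/2·26569/3600 + (-2)·25/64 = 38149/1440 ≠ 1/3 ⇒ order 2.
b·Ac: 5/2·(-7/16) + (-2)·11/240 = -569/480 ≠ 1/6

2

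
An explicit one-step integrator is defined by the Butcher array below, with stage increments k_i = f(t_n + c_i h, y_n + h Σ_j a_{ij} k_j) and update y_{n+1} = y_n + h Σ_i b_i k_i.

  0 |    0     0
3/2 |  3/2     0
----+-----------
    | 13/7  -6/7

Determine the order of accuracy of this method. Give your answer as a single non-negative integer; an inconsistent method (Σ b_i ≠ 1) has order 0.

1

b = (13/7, -6/7)
c = (0, 3/2)
Σ b_i: 13/7·1 + (-6/7)·1 = 1 ✓
b·c: (-6/7)·3/2 = -9/7 ≠ 1/2 ⇒ order 1.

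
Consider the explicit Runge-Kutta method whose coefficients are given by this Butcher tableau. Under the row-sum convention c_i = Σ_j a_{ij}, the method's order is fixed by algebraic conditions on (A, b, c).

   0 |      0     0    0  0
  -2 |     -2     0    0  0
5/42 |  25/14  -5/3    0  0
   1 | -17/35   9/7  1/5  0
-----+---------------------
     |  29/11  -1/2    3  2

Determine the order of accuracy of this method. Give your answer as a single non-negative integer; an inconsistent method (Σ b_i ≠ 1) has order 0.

0

b = (29/11, -1/2, 3, 2)
c = (0, -2, 5/42, 1)
Ac = (0, 0, 10/3, -107/42)
Σ b_i: 29/11·1 + (-1/2)·1 + 3·1 + 2·1 = 157/22 ≠ 1 ⇒ order 0.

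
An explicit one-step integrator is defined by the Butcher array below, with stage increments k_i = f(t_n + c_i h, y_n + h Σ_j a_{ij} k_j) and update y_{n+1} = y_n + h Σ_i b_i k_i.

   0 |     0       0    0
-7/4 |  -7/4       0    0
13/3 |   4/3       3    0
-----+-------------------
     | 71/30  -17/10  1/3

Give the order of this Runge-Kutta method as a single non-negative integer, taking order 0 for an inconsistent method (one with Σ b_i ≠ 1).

b = (71/30, -17/10, 1/3)
c = (0, -7/4, 13/3)
Ac = (0, 0, -21/4)
Σ b_i: 71/30·1 + (-17/10)·1 + 1/3·1 = 1 ✓
b·c: (-17/10)·(-7/4) + 1/3·13/3 = 1591/360 ≠ 1/2 ⇒ order 1.

1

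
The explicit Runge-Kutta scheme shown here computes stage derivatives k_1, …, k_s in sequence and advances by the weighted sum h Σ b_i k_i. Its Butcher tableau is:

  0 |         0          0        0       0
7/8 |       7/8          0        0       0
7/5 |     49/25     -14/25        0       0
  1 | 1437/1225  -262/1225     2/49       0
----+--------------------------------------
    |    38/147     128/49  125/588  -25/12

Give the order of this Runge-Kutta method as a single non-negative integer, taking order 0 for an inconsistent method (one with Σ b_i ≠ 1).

4

b = (38/147, 128/49, 125/588, -25/12)
c = (0, 7/8, 7/5, 1)
Ac = (0, 0, -49/100, -13/100)
Σ b_i: 38/147·1 + 128/49·1 + 125/588·1 + (-25/12)·1 = 1 ✓
b·c: 128/49·7/8 + 125/588·7/5 + (-25/12)·1 = 1/2 ✓
b·c²: 128/49·49/64 + 125/588·49/25 + (-25/12)·1 = 1/3 ✓
b·Ac: 125/588·(-49/100) + (-25/12)·(-13/100) = 1/6 ✓
b·c³: 128/49·343/512 + 125/588·343/125 + (-25/12)·1 = 1/4 ✓
b·(c∘Ac): 125/588·(-343/500) + (-25/12)·(-13/100) = 1/8 ✓
b·Ac²: 125/588·(-343/800) + (-25/12)·(-67/800) = 1/12 ✓
b·A²c: (-25/12)·(-1/50) = 1/24 ✓; 4 stages ⇒ order 4.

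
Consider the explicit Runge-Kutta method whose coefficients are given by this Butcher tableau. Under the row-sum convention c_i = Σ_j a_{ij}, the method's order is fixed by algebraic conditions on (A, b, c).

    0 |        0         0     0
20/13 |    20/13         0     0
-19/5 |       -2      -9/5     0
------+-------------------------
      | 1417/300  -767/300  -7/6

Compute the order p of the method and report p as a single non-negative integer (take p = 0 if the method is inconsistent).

2

b = (1417/300, -767/300, -7/6)
c = (0, 20/13, -19/5)
Ac = (0, 0, -36/13)
Σ b_i: 1417/300·1 + (-767/300)·1 + (-7/6)·1 = 1 ✓
b·c: (-767/300)·20/13 + (-7/6)·(-19/5) = 1/2 ✓
b·c²: (-767/300)·400/169 + (-7/6)·361/25 = -44651/1950 ≠ 1/3 ⇒ order 2.
b·Ac: (-7/6)·(-36/13) = 42/13 ≠ 1/6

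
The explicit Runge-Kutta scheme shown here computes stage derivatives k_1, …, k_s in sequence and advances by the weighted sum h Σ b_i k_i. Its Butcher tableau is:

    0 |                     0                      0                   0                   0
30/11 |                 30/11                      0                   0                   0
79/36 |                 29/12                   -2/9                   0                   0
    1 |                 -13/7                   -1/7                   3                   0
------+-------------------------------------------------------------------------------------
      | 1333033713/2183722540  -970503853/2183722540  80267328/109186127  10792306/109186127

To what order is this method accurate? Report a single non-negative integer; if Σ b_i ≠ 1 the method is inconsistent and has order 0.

3

b = (1333033713/2183722540, -970503853/2183722540, 80267328/109186127, 10792306/109186127)
c = (0, 30/11, 79/36, 1)
Ac = (0, 0, -20/33, 5723/924)
Σ b_i: 1333033713/2183722540·1 + (-970503853/2183722540)·1 + 80267328/109186127·1 + 10792306/109186127·1 = 1 ✓
b·c: (-970503853/2183722540)·30/11 + 80267328/109186127·79/36 + 10792306/109186127·1 = 1/2 ✓
b·c²: (-970503853/2183722540)·900/121 + 80267328/109186127·6241/1296 + 10792306/109186127·1 = 1/3 ✓
b·Ac: 80267328/109186127·(-20/33) + 10792306/109186127·5723/924 = 1/6 ✓
b·c³: (-970503853/2183722540)·27000/1331 + 80267328/109186127·493039/46656 + 10792306/109186127·1 = -37225244489/32428279719 ≠ 1/4 ⇒ order 3.
b·(c∘Ac): 80267328/109186127·(-395/297) + 10792306/109186127·5723/924 = -2633947163/7206284382 ≠ 1/8
b·Ac²: 80267328/109186127·(-200/121) + 10792306/109186127·4897327/365904 = 27972542803/259426237752 ≠ 1/12
b·A²c: 10792306/109186127·(-20/11) = -215846120/1201047397 ≠ 1/24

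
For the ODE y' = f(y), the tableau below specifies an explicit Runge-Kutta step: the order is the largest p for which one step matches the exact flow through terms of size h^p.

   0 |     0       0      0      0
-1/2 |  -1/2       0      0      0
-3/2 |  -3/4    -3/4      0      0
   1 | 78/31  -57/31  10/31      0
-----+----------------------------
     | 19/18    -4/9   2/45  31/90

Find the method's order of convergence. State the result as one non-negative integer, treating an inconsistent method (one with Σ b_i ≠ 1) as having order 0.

4

b = (19/18, -4/9, 2/45, 31/90)
c = (0, -1/2, -3/2, 1)
Ac = (0, 0, 3/8, 27/62)
Σ b_i: 19/18·1 + (-4/9)·1 + 2/45·1 + 31/90·1 = 1 ✓
b·c: (-4/9)·(-1/2) + 2/45·(-3/2) + 31/90·1 = 1/2 ✓
b·c²: (-4/9)·1/4 + 2/45·9/4 + 31/90·1 = 1/3 ✓
b·Ac: 2/45·3/8 + 31/90·27/62 = 1/6 ✓
b·c³: (-4/9)·(-1/8) + 2/45·(-27/8) + 31/90·1 = 1/4 ✓
b·(c∘Ac): 2/45·(-9/16) + 31/90·27/62 = 1/8 ✓
b·Ac²: 2/45·(-3/16) + 31/90·33/124 = 1/12 ✓
b·A²c: 31/90·15/124 = 1/24 ✓; 4 stages ⇒ order 4.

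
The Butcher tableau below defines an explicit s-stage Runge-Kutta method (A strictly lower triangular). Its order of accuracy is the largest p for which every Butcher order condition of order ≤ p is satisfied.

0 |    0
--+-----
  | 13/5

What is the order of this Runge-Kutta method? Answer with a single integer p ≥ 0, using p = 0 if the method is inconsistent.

0

b = (13/5)
c = (0)
Σ b_i: 13/5·1 = 13/5 ≠ 1 ⇒ order 0.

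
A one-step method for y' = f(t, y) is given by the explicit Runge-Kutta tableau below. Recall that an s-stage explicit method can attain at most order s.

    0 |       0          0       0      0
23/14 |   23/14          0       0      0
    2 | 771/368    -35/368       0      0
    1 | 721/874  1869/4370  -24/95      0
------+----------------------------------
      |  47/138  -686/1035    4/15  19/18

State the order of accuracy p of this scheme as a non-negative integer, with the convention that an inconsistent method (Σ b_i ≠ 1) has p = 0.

b = (47/138, -686/1035, 4/15, 19/18)
c = (0, 23/14, 2, 1)
Ac = (0, 0, -5/32, 15/76)
Σ b_i: 47/138·1 + (-686/1035)·1 + 4/15·1 + 19/18·1 = 1 ✓
b·c: (-686/1035)·23/14 + 4/15·2 + 19/18·1 = 1/2 ✓
b·c²: (-686/1035)·529/196 + 4/15·4 + 19/18·1 = 1/3 ✓
b·Ac: 4/15·(-5/32) + 19/18·15/76 = 1/6 ✓
b·c³: (-686/1035)·12167/2744 + 4/15·8 + 19/18·1 = 1/4 ✓
b·(c∘Ac): 4/15·(-5/16) + 19/18·15/76 = 1/8 ✓
b·Ac²: 4/15·(-115/448) + 19/18·153/1064 = 1/12 ✓
b·A²c: 19/18·3/76 = 1/24 ✓; 4 stages ⇒ order 4.

4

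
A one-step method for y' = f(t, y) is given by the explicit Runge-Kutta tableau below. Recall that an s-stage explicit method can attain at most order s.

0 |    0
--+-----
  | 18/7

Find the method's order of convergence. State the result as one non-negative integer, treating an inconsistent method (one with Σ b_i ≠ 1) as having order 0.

b = (18/7)
c = (0)
Σ b_i: 18/7·1 = 18/7 ≠ 1 ⇒ order 0.

0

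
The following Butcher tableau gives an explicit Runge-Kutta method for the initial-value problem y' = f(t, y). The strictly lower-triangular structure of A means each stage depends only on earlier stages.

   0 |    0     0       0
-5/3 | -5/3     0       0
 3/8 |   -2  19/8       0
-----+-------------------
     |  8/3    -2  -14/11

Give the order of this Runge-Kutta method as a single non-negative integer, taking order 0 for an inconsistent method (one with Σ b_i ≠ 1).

0

b = (8/3, -2, -14/11)
c = (0, -5/3, 3/8)
Ac = (0, 0, -95/24)
Σ b_i: 8/3·1 + (-2)·1 + (-14/11)·1 = -20/33 ≠ 1 ⇒ order 0.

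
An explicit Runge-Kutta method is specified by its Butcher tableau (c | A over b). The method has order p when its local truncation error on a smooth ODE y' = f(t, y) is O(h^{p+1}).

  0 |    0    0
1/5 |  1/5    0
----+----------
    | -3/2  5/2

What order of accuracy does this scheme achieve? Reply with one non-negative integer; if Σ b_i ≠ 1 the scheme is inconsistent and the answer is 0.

2

b = (-3/2, 5/2)
c = (0, 1/5)
Σ b_i: (-3/2)·1 + 5/2·1 = 1 ✓
b·c: 5/2·1/5 = 1/2 ✓; 2 stages ⇒ order 2.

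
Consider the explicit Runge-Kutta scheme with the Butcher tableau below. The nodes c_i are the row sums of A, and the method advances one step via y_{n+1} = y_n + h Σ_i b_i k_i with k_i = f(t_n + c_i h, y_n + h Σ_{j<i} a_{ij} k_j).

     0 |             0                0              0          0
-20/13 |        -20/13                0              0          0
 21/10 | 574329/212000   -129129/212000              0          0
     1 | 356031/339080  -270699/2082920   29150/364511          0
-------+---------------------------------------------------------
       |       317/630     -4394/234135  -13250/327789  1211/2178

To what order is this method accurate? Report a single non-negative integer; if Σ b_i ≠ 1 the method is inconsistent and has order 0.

b = (317/630, -4394/234135, -13250/327789, 1211/2178)
c = (0, -20/13, 21/10, 1)
Ac = (0, 0, 9933/10600, 891/2422)
Σ b_i: 317/630·1 + (-4394/234135)·1 + (-13250/327789)·1 + 1211/2178·1 = 1 ✓
b·c: (-4394/234135)·(-20/13) + (-13250/327789)·21/10 + 1211/2178·1 = 1/2 ✓
b·c²: (-4394/234135)·400/169 + (-13250/327789)·441/100 + 1211/2178·1 = 1/3 ✓
b·Ac: (-13250/327789)·9933/10600 + 1211/2178·891/2422 = 1/6 ✓
b·c³: (-4394/234135)·(-8000/2197) + (-13250/327789)·9261/1000 + 1211/2178·1 = 1/4 ✓
b·(c∘Ac): (-13250/327789)·208593/106000 + 1211/2178·891/2422 = 1/8 ✓
b·Ac²: (-13250/327789)·(-9933/6890) + 1211/2178·1419/31486 = 1/12 ✓
b·A²c: 1211/2178·363/4844 = 1/24 ✓; 4 stages ⇒ order 4.

4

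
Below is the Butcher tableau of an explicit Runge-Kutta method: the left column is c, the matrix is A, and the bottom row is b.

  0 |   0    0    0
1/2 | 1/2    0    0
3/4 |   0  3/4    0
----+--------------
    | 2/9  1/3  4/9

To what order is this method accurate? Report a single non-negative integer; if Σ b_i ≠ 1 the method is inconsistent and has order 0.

b = (2/9, 1/3, 4/9)
c = (0, 1/2, 3/4)
Ac = (0, 0, 3/8)
Σ b_i: 2/9·1 + 1/3·1 + 4/9·1 = 1 ✓
b·c: 1/3·1/2 + 4/9·3/4 = 1/2 ✓
b·c²: 1/3·1/4 + 4/9·9/16 = 1/3 ✓
b·Ac: 4/9·3/8 = 1/6 ✓; 3 stages ⇒ order 3.

3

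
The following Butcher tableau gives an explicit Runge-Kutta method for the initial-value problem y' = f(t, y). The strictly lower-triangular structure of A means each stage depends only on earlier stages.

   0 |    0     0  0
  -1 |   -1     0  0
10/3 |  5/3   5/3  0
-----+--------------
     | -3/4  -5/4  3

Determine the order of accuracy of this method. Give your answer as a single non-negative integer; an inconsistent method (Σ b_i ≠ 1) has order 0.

b = (-3/4, -5/4, 3)
c = (0, -1, 10/3)
Ac = (0, 0, -5/3)
Σ b_i: (-3/4)·1 + (-5/4)·1 + 3·1 = 1 ✓
b·c: (-5/4)·(-1) + 3·10/3 = 45/4 ≠ 1/2 ⇒ order 1.

1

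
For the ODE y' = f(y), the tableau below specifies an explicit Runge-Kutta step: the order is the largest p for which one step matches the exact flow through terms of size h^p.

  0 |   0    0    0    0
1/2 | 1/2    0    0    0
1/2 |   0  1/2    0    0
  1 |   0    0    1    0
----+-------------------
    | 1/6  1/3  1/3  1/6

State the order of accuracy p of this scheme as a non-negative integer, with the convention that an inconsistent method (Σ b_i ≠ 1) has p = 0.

4

b = (1/6, 1/3, 1/3, 1/6)
c = (0, 1/2, 1/2, 1)
Ac = (0, 0, 1/4, 1/2)
Σ b_i: 1/6·1 + 1/3·1 + 1/3·1 + 1/6·1 = 1 ✓
b·c: 1/3·1/2 + 1/3·1/2 + 1/6·1 = 1/2 ✓
b·c²: 1/3·1/4 + 1/3·1/4 + 1/6·1 = 1/3 ✓
b·Ac: 1/3·1/4 + 1/6·1/2 = 1/6 ✓
b·c³: 1/3·1/8 + 1/3·1/8 + 1/6·1 = 1/4 ✓
b·(c∘Ac): 1/3·1/8 + 1/6·1/2 = 1/8 ✓
b·Ac²: 1/3·1/8 + 1/6·1/4 = 1/12 ✓
b·A²c: 1/6·1/4 = 1/24 ✓; 4 stages ⇒ order 4.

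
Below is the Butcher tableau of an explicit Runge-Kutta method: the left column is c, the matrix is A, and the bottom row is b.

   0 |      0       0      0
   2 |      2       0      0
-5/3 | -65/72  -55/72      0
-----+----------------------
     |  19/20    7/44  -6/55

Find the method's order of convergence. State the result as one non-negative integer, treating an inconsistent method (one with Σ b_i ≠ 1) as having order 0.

b = (19/20, 7/44, -6/55)
c = (0, 2, -5/3)
Ac = (0, 0, -55/36)
Σ b_i: 19/20·1 + 7/44·1 + (-6/55)·1 = 1 ✓
b·c: 7/44·2 + (-6/55)·(-5/3) = 1/2 ✓
b·c²: 7/44·4 + (-6/55)·25/9 = 1/3 ✓
b·Ac: (-6/55)·(-55/36) = 1/6 ✓; 3 stages ⇒ order 3.

3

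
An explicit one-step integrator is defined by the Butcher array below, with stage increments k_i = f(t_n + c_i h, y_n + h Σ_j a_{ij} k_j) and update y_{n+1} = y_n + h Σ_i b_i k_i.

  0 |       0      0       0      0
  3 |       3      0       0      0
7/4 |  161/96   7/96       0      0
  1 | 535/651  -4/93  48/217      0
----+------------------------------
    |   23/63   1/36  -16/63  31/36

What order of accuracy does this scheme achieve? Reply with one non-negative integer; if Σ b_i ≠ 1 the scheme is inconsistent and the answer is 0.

b = (23/63, 1/36, -16/63, 31/36)
c = (0, 3, 7/4, 1)
Ac = (0, 0, 7/32, 8/31)
Σ b_i: 23/63·1 + 1/36·1 + (-16/63)·1 + 31/36·1 = 1 ✓
b·c: 1/36·3 + (-16/63)·7/4 + 31/36·1 = 1/2 ✓
b·c²: 1/36·9 + (-16/63)·49/16 + 31/36·1 = 1/3 ✓
b·Ac: (-16/63)·7/32 + 31/36·8/31 = 1/6 ✓
b·c³: 1/36·27 + (-16/63)·343/64 + 31/36·1 = 1/4 ✓
b·(c∘Ac): (-16/63)·49/128 + 31/36·8/31 = 1/8 ✓
b·Ac²: (-16/63)·21/32 + 31/36·9/31 = 1/12 ✓
b·A²c: 31/36·3/62 = 1/24 ✓; 4 stages ⇒ order 4.

4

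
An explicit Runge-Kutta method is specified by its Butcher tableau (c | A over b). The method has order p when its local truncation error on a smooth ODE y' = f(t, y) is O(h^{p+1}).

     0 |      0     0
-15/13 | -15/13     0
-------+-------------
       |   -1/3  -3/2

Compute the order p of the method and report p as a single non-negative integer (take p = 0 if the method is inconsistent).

b = (-1/3, -3/2)
c = (0, -15/13)
Σ b_i: (-1/3)·1 + (-3/2)·1 = -11/6 ≠ 1 ⇒ order 0.

0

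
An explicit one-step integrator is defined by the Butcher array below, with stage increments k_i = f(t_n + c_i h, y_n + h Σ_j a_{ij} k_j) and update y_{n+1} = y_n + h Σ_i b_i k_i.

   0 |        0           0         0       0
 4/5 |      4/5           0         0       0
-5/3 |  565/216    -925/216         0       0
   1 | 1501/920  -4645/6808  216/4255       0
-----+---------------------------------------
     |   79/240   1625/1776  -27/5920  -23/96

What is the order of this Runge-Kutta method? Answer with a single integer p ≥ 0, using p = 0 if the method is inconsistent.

b = (79/240, 1625/1776, -27/5920, -23/96)
c = (0, 4/5, -5/3, 1)
Ac = (0, 0, -185/54, -29/46)
Σ b_i: 79/240·1 + 1625/1776·1 + (-27/5920)·1 + (-23/96)·1 = 1 ✓
b·c: 1625/1776·4/5 + (-27/5920)·(-5/3) + (-23/96)·1 = 1/2 ✓
b·c²: 1625/1776·16/25 + (-27/5920)·25/9 + (-23/96)·1 = 1/3 ✓
b·Ac: (-27/5920)·(-185/54) + (-23/96)·(-29/46) = 1/6 ✓
b·c³: 1625/1776·64/125 + (-27/5920)·(-125/27) + (-23/96)·1 = 1/4 ✓
b·(c∘Ac): (-27/5920)·925/162 + (-23/96)·(-29/46) = 1/8 ✓
b·Ac²: (-27/5920)·(-74/27) + (-23/96)·(-34/115) = 1/12 ✓
b·A²c: (-23/96)·(-4/23) = 1/24 ✓; 4 stages ⇒ order 4.

4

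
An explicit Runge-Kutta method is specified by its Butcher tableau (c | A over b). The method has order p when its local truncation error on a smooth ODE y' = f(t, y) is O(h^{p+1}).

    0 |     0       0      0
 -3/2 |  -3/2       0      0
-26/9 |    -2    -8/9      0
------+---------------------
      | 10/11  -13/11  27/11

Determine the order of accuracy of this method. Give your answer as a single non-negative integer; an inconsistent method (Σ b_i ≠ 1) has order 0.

b = (10/11, -13/11, 27/11)
c = (0, -3/2, -26/9)
Ac = (0, 0, 4/3)
Σ b_i: 10/11·1 + (-13/11)·1 + 27/11·1 = 24/11 ≠ 1 ⇒ order 0.

0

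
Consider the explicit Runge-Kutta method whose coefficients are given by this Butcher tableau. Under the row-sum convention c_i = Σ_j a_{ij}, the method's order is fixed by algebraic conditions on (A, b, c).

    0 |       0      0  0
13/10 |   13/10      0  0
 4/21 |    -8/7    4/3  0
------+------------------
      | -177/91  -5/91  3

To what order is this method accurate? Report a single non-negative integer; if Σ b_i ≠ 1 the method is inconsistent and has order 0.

2

b = (-177/91, -5/91, 3)
c = (0, 13/10, 4/21)
Ac = (0, 0, 26/15)
Σ b_i: (-177/91)·1 + (-5/91)·1 + 3·1 = 1 ✓
b·c: (-5/91)·13/10 + 3·4/21 = 1/2 ✓
b·c²: (-5/91)·169/100 + 3·16/441 = 47/2940 ≠ 1/3 ⇒ order 2.
b·Ac: 3·26/15 = 26/5 ≠ 1/6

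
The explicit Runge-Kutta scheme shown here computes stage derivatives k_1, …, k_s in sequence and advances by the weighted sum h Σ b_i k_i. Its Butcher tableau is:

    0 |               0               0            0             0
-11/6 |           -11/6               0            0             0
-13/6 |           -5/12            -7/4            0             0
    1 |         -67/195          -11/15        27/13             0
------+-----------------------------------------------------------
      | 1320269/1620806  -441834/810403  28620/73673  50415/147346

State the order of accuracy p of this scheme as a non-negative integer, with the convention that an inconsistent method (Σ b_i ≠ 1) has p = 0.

b = (1320269/1620806, -441834/810403, 28620/73673, 50415/147346)
c = (0, -11/6, -13/6, 1)
Ac = (0, 0, 77/24, -142/45)
Σ b_i: 1320269/1620806·1 + (-441834/810403)·1 + 28620/73673·1 + 50415/147346·1 = 1 ✓
b·c: (-441834/810403)·(-11/6) + 28620/73673·(-13/6) + 50415/147346·1 = 1/2 ✓
b·c²: (-441834/810403)·121/36 + 28620/73673·169/36 + 50415/147346·1 = 1/3 ✓
b·Ac: 28620/73673·77/24 + 50415/147346·(-142/45) = 1/6 ✓
b·c³: (-441834/810403)·(-1331/216) + 28620/73673·(-2197/216) + 50415/147346·1 = -661901/2652228 ≠ 1/4 ⇒ order 3.
b·(c∘Ac): 28620/73673·(-1001/144) + 50415/147346·(-142/45) = -3341909/884076 ≠ 1/8
b·Ac²: 28620/73673·(-847/144) + 50415/147346·1967/270 = 275401/1326114 ≠ 1/12
b·A²c: 50415/147346·693/104 = 34937595/15323984 ≠ 1/24

3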